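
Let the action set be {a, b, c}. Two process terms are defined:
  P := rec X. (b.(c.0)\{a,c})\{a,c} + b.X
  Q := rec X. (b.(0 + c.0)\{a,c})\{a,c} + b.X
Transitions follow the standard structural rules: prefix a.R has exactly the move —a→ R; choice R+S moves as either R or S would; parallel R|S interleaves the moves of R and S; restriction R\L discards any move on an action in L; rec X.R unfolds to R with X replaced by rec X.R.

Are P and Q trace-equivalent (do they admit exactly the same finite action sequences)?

P's transition system — 2 states:
  s0 = rec X. (b.(c.0)\{a,c})\{a,c} + b.X | =b=> s0, =b=> s1
  s1 = (c.0)\{a,c}\{a,c} | deadlocked
Q's transition system — 2 states:
  t0 = rec X. (b.(0 + c.0)\{a,c})\{a,c} + b.X | =b=> t0, =b=> t1
  t1 = (0 + c.0)\{a,c}\{a,c} | deadlocked
Bisimilarity quotient blocks:
  B0 = {s0, t0}
  B1 = {s1, t1}
s0 ∈ B0, t0 ∈ B0 → same block
Bisimilar ⇒ trace-equivalent.

trace-equivalent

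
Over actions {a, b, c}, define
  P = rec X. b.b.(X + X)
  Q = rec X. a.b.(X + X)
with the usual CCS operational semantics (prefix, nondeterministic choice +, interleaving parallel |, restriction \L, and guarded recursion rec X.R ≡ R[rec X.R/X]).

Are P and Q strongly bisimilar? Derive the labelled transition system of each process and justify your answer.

P's transition system — 3 states:
  s0 = rec X. b.b.(X + X) has moves —b→ s1
  s1 = b.((rec X. b.b.(X + X)) + (rec X. b.b.(X + X))) has moves —b→ s2
  s2 = (rec X. b.b.(X + X)) + (rec X. b.b.(X + X)) has moves —b→ s1
Q's transition system — 3 states:
  t0 = rec X. a.b.(X + X) has moves —a→ t1
  t1 = b.((rec X. a.b.(X + X)) + (rec X. a.b.(X + X))) has moves —b→ t2
  t2 = (rec X. a.b.(X + X)) + (rec X. a.b.(X + X)) has moves —a→ t1
Coarsest stable partition (strong bisimilarity classes):
  B0 = {s0, s1, s2}
  B1 = {t0, t2}
  B2 = {t1}
s0 ∈ B0, t0 ∈ B1 → different blocks

not bisimilar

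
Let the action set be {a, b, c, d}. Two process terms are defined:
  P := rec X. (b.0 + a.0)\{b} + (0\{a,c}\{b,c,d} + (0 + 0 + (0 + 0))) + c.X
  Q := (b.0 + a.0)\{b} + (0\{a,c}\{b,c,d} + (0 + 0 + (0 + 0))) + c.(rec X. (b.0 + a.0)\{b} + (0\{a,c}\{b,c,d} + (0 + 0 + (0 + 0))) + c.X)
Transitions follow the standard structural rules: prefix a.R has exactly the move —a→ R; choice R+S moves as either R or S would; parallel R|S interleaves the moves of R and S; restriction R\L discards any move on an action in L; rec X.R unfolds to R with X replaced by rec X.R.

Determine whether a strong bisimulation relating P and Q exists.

P ~ Q

Reachable graph of P (2 states):
  m0 = rec X. (b.0 + a.0)\{b} + (0\{a,c}\{b,c,d} + (0 + 0 + (0 + 0))) + c.X has moves =a=> m1, =c=> m0
  m1 = 0\{b} has moves deadlocked
Reachable graph of Q (3 states):
  n0 = (b.0 + a.0)\{b} + (0\{a,c}\{b,c,d} + (0 + 0 + (0 + 0))) + c.(rec X. (b.0 + a.0)\{b} + (0\{a,c}\{b,c,d} + (0 + 0 + (0 + 0))) + c.X) has moves =a=> n1, =c=> n2
  n1 = 0\{b} has moves deadlocked
  n2 = rec X. (b.0 + a.0)\{b} + (0\{a,c}\{b,c,d} + (0 + 0 + (0 + 0))) + c.X has moves =a=> n1, =c=> n2
Partition-refinement fixed point:
  B0 = {m0, n0, n2}
  B1 = {m1, n1}
m0 ∈ B0, n0 ∈ B0 → same block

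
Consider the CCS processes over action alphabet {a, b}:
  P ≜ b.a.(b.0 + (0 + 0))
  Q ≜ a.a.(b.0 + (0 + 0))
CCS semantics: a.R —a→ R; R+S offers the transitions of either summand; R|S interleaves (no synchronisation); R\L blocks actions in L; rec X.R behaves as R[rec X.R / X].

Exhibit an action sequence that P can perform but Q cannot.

LTS(P): 4 reachable states
  p0 = b.a.(b.0 + (0 + 0)) ⊢ --b--▸ p1
  p1 = a.(b.0 + (0 + 0)) ⊢ --a--▸ p2
  p2 = b.0 + (0 + 0) ⊢ --b--▸ p3
  p3 = 0 ⊢ ·
LTS(Q): 4 reachable states
  q0 = a.a.(b.0 + (0 + 0)) ⊢ --a--▸ q1
  q1 = a.(b.0 + (0 + 0)) ⊢ --a--▸ q2
  q2 = b.0 + (0 + 0) ⊢ --b--▸ q3
  q3 = 0 ⊢ ·
Executing b from P (initial set {p0}):
  after b @ step 1: {p1}
  — P admits the full trace.
Executing b from Q (initial set {q0}):
  after b @ step 1: ∅ (Q stuck)

b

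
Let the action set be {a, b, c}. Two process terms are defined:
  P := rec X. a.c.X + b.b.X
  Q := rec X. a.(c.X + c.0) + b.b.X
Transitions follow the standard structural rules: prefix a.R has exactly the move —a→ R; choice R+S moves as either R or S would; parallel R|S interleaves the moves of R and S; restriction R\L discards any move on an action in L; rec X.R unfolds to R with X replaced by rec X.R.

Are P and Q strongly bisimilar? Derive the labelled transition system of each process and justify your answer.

P ≁ Q

Reachable graph of P (3 states):
  m0 = rec X. a.c.X + b.b.X has moves —a→ m1, —b→ m2
  m1 = c.(rec X. a.c.X + b.b.X) has moves —c→ m0
  m2 = b.(rec X. a.c.X + b.b.X) has moves —b→ m0
Reachable graph of Q (4 states):
  n0 = rec X. a.(c.X + c.0) + b.b.X has moves —a→ n1, —b→ n2
  n1 = c.(rec X. a.(c.X + c.0) + b.b.X) + c.0 has moves —c→ n0, —c→ n3
  n2 = b.(rec X. a.(c.X + c.0) + b.b.X) has moves —b→ n0
  n3 = 0 has moves ∅
Coarsest stable partition (strong bisimilarity classes):
  B0 = {m0}
  B1 = {m2}
  B2 = {m1}
  B3 = {n0}
  B4 = {n2}
  B5 = {n1}
  B6 = {n3}
m0 ∈ B0, n0 ∈ B3 → different blocks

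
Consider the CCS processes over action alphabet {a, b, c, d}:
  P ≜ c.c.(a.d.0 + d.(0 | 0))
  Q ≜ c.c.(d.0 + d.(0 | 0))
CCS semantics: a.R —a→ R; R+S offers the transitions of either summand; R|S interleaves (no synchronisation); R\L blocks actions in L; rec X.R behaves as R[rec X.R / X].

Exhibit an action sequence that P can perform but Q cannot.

cca

Reachable graph of P (6 states):
  s0 = c.c.(a.d.0 + d.(0 | 0)) :: =c=> s1
  s1 = c.(a.d.0 + d.(0 | 0)) :: =c=> s2
  s2 = a.d.0 + d.(0 | 0) :: =a=> s3, =d=> s4
  s3 = d.0 :: =d=> s5
  s4 = 0 | 0 :: stopped
  s5 = 0 :: stopped
Reachable graph of Q (5 states):
  t0 = c.c.(d.0 + d.(0 | 0)) :: =c=> t1
  t1 = c.(d.0 + d.(0 | 0)) :: =c=> t2
  t2 = d.0 + d.(0 | 0) :: =d=> t3, =d=> t4
  t3 = 0 :: stopped
  t4 = 0 | 0 :: stopped
Trace ⟨cca⟩ through P, begin at {s0}:
  step 1 (c): {s1}
  step 2 (c): {s2}
  step 3 (a): {s3}
  P completes σ.
Trace ⟨cca⟩ through Q, begin at {t0}:
  step 1 (c): {t1}
  step 2 (c): {t2}
  step 3 (a): no successor for Q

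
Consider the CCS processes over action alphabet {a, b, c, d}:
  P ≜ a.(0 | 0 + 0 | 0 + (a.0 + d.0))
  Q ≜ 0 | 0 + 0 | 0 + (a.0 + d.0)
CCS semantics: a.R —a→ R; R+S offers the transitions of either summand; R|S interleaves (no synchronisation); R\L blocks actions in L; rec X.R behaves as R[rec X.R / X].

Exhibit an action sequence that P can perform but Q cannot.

aa

Reachable graph of P (3 states):
  u0 = a.(0 | 0 + 0 | 0 + (a.0 + d.0)) ⊢ —a→ u1
  u1 = 0 | 0 + 0 | 0 + (a.0 + d.0) ⊢ —a→ u2, —d→ u2
  u2 = 0 ⊢ (no moves)
Reachable graph of Q (2 states):
  v0 = 0 | 0 + 0 | 0 + (a.0 + d.0) ⊢ —a→ v1, —d→ v1
  v1 = 0 ⊢ (no moves)
Trace ⟨aa⟩ through P, begin at {u0}:
  [1] a ⇒ {u1}
  [2] a ⇒ {u2}
  P completes σ.
Trace ⟨aa⟩ through Q, begin at {v0}:
  [1] a ⇒ {v1}
  [2] a ⇒ ∅ (Q stuck)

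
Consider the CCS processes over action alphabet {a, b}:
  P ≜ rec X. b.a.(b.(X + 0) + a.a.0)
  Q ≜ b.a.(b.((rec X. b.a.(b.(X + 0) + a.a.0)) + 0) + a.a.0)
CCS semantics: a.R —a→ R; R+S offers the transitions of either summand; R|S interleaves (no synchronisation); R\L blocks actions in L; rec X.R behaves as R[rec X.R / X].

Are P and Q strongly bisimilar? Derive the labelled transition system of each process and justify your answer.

LTS(P): 6 reachable states
  s0 = rec X. b.a.(b.(X + 0) + a.a.0) → -b-> s1
  s1 = a.(b.((rec X. b.a.(b.(X + 0) + a.a.0)) + 0) + a.a.0) → -a-> s2
  s2 = b.((rec X. b.a.(b.(X + 0) + a.a.0)) + 0) + a.a.0 → -a-> s3, -b-> s4
  s3 = a.0 → -a-> s5
  s4 = (rec X. b.a.(b.(X + 0) + a.a.0)) + 0 → -b-> s1
  s5 = 0 → ∅
LTS(Q): 6 reachable states
  t0 = b.a.(b.((rec X. b.a.(b.(X + 0) + a.a.0)) + 0) + a.a.0) → -b-> t1
  t1 = a.(b.((rec X. b.a.(b.(X + 0) + a.a.0)) + 0) + a.a.0) → -a-> t2
  t2 = b.((rec X. b.a.(b.(X + 0) + a.a.0)) + 0) + a.a.0 → -a-> t3, -b-> t4
  t3 = a.0 → -a-> t5
  t4 = (rec X. b.a.(b.(X + 0) + a.a.0)) + 0 → -b-> t1
  t5 = 0 → ∅
Bisimilarity quotient blocks:
  B0 = {s0, s4, t0, t4}
  B1 = {s1, t1}
  B2 = {s2, t2}
  B3 = {s3, t3}
  B4 = {s5, t5}
s0 ∈ B0, t0 ∈ B0 → same block

P ~ Q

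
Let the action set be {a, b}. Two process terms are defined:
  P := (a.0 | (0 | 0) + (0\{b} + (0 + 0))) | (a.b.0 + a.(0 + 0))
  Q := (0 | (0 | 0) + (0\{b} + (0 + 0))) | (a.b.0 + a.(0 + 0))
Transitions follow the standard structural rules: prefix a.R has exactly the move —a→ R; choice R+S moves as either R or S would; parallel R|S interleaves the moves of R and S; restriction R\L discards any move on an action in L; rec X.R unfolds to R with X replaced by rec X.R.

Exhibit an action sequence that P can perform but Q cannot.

aa

P's transition system — 8 states:
  s0 = (a.0 | (0 | 0) + (0\{b} + (0 + 0))) | (a.b.0 + a.(0 + 0)) :: -a-> s1, -a-> s2, -a-> s3
  s1 = (a.0 | (0 | 0) + (0\{b} + (0 + 0))) | (0 + 0) :: -a-> s4
  s2 = (a.0 | (0 | 0) + (0\{b} + (0 + 0))) | b.0 :: -a-> s5, -b-> s6
  s3 = 0 | (0 | 0) | (a.b.0 + a.(0 + 0)) :: -a-> s4, -a-> s5
  s4 = 0 | (0 | 0) | (0 + 0) :: ·
  s5 = 0 | (0 | 0) | b.0 :: -b-> s7
  s6 = (a.0 | (0 | 0) + (0\{b} + (0 + 0))) | 0 :: -a-> s7
  s7 = 0 | (0 | 0) | 0 :: ·
Q's transition system — 4 states:
  t0 = (0 | (0 | 0) + (0\{b} + (0 + 0))) | (a.b.0 + a.(0 + 0)) :: -a-> t1, -a-> t2
  t1 = (0 | (0 | 0) + (0\{b} + (0 + 0))) | (0 + 0) :: ·
  t2 = (0 | (0 | 0) + (0\{b} + (0 + 0))) | b.0 :: -b-> t3
  t3 = (0 | (0 | 0) + (0\{b} + (0 + 0))) | 0 :: ·
Executing aa from P (initial set {s0}):
  step 1 (a): {s1, s2, s3}
  step 2 (a): {s4, s5}
  — P admits the full trace.
Executing aa from Q (initial set {t0}):
  step 1 (a): {t1, t2}
  step 2 (a): ∅ (Q stuck)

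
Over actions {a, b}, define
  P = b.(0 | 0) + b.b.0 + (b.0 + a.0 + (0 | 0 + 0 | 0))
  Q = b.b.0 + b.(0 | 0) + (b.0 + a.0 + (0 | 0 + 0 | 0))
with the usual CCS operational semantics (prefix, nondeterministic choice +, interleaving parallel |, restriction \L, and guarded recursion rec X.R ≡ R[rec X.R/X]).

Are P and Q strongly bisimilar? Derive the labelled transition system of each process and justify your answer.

P ~ Q

Reachable graph of P (4 states):
  p0 = b.(0 | 0) + b.b.0 + (b.0 + a.0 + (0 | 0 + 0 | 0)) | =a=> p1, =b=> p1, =b=> p2, =b=> p3
  p1 = 0 | ∅
  p2 = 0 | 0 | ∅
  p3 = b.0 | =b=> p1
Reachable graph of Q (4 states):
  q0 = b.b.0 + b.(0 | 0) + (b.0 + a.0 + (0 | 0 + 0 | 0)) | =a=> q1, =b=> q1, =b=> q2, =b=> q3
  q1 = 0 | ∅
  q2 = 0 | 0 | ∅
  q3 = b.0 | =b=> q1
Partition-refinement fixed point:
  B0 = {p0, q0}
  B1 = {p1, p2, q1, q2}
  B2 = {p3, q3}
p0 ∈ B0, q0 ∈ B0 → same block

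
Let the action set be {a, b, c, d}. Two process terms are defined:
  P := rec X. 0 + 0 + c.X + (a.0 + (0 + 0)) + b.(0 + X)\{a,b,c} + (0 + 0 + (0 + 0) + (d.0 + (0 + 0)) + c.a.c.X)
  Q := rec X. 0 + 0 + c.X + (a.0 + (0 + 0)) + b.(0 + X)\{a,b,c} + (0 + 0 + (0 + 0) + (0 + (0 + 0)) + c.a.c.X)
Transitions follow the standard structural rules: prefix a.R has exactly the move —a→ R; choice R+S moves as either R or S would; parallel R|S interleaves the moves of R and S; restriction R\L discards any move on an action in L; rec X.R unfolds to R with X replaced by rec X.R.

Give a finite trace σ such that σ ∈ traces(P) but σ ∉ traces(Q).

d

Reachable graph of P (6 states):
  m0 = rec X. 0 + 0 + c.X + (a.0 + (0 + 0)) + b.(0 + X)\{a,b,c} + (0 + 0 + (0 + 0) + (d.0 + (0 + 0)) + c.a.c.X) :: —a→ m1, —b→ m2, —c→ m0, —c→ m3, —d→ m1
  m1 = 0 :: deadlocked
  m2 = (0 + (rec X. 0 + 0 + c.X + (a.0 + (0 + 0)) + b.(0 + X)\{a,b,c} + (0 + 0 + (0 + 0) + (d.0 + (0 + 0)) + c.a.c.X)))\{a,b,c} :: —d→ m4
  m3 = a.c.(rec X. 0 + 0 + c.X + (a.0 + (0 + 0)) + b.(0 + X)\{a,b,c} + (0 + 0 + (0 + 0) + (d.0 + (0 + 0)) + c.a.c.X)) :: —a→ m5
  m4 = 0\{a,b,c} :: deadlocked
  m5 = c.(rec X. 0 + 0 + c.X + (a.0 + (0 + 0)) + b.(0 + X)\{a,b,c} + (0 + 0 + (0 + 0) + (d.0 + (0 + 0)) + c.a.c.X)) :: —c→ m0
Reachable graph of Q (5 states):
  n0 = rec X. 0 + 0 + c.X + (a.0 + (0 + 0)) + b.(0 + X)\{a,b,c} + (0 + 0 + (0 + 0) + (0 + (0 + 0)) + c.a.c.X) :: —a→ n1, —b→ n2, —c→ n0, —c→ n3
  n1 = 0 :: deadlocked
  n2 = (0 + (rec X. 0 + 0 + c.X + (a.0 + (0 + 0)) + b.(0 + X)\{a,b,c} + (0 + 0 + (0 + 0) + (0 + (0 + 0)) + c.a.c.X)))\{a,b,c} :: deadlocked
  n3 = a.c.(rec X. 0 + 0 + c.X + (a.0 + (0 + 0)) + b.(0 + X)\{a,b,c} + (0 + 0 + (0 + 0) + (0 + (0 + 0)) + c.a.c.X)) :: —a→ n4
  n4 = c.(rec X. 0 + 0 + c.X + (a.0 + (0 + 0)) + b.(0 + X)\{a,b,c} + (0 + 0 + (0 + 0) + (0 + (0 + 0)) + c.a.c.X)) :: —c→ n0
Executing d from P (initial set {m0}):
  [1] d ⇒ {m1}
  ✓ P
Executing d from Q (initial set {n0}):
  [1] d ⇒ ∅ (Q stuck)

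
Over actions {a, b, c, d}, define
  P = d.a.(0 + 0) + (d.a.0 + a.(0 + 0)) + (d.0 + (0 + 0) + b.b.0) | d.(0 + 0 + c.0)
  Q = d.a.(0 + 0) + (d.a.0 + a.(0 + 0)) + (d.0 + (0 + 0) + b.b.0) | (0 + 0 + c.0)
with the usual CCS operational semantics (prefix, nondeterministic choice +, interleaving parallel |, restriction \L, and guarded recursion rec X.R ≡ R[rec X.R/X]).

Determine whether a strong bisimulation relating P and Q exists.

P's transition system — 13 states:
  m0 = d.a.(0 + 0) + (d.a.0 + a.(0 + 0)) + (d.0 + (0 + 0) + b.b.0) | d.(0 + 0 + c.0) :: —a→ m1, —b→ m2, —d→ m3, —d→ m4, —d→ m5, —d→ m6
  m1 = 0 + 0 :: ·
  m2 = b.0 | d.(0 + 0 + c.0) :: —b→ m4, —d→ m7
  m3 = (d.0 + (0 + 0) + b.b.0) | (0 + 0 + c.0) :: —b→ m7, —c→ m8, —d→ m9
  m4 = 0 | d.(0 + 0 + c.0) :: —d→ m9
  m5 = a.(0 + 0) :: —a→ m1
  m6 = a.0 :: —a→ m10
  m7 = b.0 | (0 + 0 + c.0) :: —b→ m9, —c→ m11
  m8 = (d.0 + (0 + 0) + b.b.0) | 0 :: —b→ m11, —d→ m12
  m9 = 0 | (0 + 0 + c.0) :: —c→ m12
  m10 = 0 :: ·
  m11 = b.0 | 0 :: —b→ m12
  m12 = 0 | 0 :: ·
Q's transition system — 10 states:
  n0 = d.a.(0 + 0) + (d.a.0 + a.(0 + 0)) + (d.0 + (0 + 0) + b.b.0) | (0 + 0 + c.0) :: —a→ n1, —b→ n2, —c→ n3, —d→ n4, —d→ n5, —d→ n6
  n1 = 0 + 0 :: ·
  n2 = b.0 | (0 + 0 + c.0) :: —b→ n4, —c→ n7
  n3 = (d.0 + (0 + 0) + b.b.0) | 0 :: —b→ n7, —d→ n8
  n4 = 0 | (0 + 0 + c.0) :: —c→ n8
  n5 = a.(0 + 0) :: —a→ n1
  n6 = a.0 :: —a→ n9
  n7 = b.0 | 0 :: —b→ n8
  n8 = 0 | 0 :: ·
  n9 = 0 :: ·
Coarsest stable partition (strong bisimilarity classes):
  B0 = {m0}
  B1 = {m2}
  B2 = {m4}
  B3 = {m9, n4}
  B4 = {m1, m10, m12, n1, n8, n9}
  B5 = {m7, n2}
  B6 = {m11, n7}
  B7 = {m5, m6, n5, n6}
  B8 = {m3}
  B9 = {m8, n3}
  B10 = {n0}
m0 ∈ B0, n0 ∈ B10 → different blocks

P ≁ Q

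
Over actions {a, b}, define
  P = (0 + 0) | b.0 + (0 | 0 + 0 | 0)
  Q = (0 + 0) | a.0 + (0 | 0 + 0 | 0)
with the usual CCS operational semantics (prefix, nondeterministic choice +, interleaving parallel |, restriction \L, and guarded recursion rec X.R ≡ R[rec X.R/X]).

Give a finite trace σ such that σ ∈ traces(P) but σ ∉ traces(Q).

P's transition system — 2 states:
  s0 = (0 + 0) | b.0 + (0 | 0 + 0 | 0) → =b=> s1
  s1 = (0 + 0) | 0 → (no moves)
Q's transition system — 2 states:
  t0 = (0 + 0) | a.0 + (0 | 0 + 0 | 0) → =a=> t1
  t1 = (0 + 0) | 0 → (no moves)
Trace ⟨b⟩ through P, begin at {s0}:
  [1] b ⇒ {s1}
  — P admits the full trace.
Trace ⟨b⟩ through Q, begin at {t0}:
  [1] b ⇒ ∅ (Q stuck)

b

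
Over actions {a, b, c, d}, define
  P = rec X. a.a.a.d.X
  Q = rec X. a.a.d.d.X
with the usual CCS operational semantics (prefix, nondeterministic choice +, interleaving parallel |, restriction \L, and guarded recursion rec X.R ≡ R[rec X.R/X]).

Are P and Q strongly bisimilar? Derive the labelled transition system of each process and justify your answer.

LTS(P): 4 reachable states
  m0 = rec X. a.a.a.d.X :: -a-> m1
  m1 = a.a.d.(rec X. a.a.a.d.X) :: -a-> m2
  m2 = a.d.(rec X. a.a.a.d.X) :: -a-> m3
  m3 = d.(rec X. a.a.a.d.X) :: -d-> m0
LTS(Q): 4 reachable states
  n0 = rec X. a.a.d.d.X :: -a-> n1
  n1 = a.d.d.(rec X. a.a.d.d.X) :: -a-> n2
  n2 = d.d.(rec X. a.a.d.d.X) :: -d-> n3
  n3 = d.(rec X. a.a.d.d.X) :: -d-> n0
Bisimilarity quotient blocks:
  B0 = {m0}
  B1 = {m1}
  B2 = {m2}
  B3 = {m3}
  B4 = {n0}
  B5 = {n1}
  B6 = {n2}
  B7 = {n3}
m0 ∈ B0, n0 ∈ B4 → different blocks

NO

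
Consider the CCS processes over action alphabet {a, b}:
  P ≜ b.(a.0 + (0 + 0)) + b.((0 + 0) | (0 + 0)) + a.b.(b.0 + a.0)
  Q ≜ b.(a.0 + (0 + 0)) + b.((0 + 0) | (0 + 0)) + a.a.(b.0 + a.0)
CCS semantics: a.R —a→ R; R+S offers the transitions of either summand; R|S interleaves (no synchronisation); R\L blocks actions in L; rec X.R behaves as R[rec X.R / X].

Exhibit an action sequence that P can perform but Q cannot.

LTS(P): 6 reachable states
  s0 = b.(a.0 + (0 + 0)) + b.((0 + 0) | (0 + 0)) + a.b.(b.0 + a.0) → ··a··> s1, ··b··> s2, ··b··> s3
  s1 = b.(b.0 + a.0) → ··b··> s4
  s2 = (0 + 0) | (0 + 0) → ∅
  s3 = a.0 + (0 + 0) → ··a··> s5
  s4 = b.0 + a.0 → ··a··> s5, ··b··> s5
  s5 = 0 → ∅
LTS(Q): 6 reachable states
  t0 = b.(a.0 + (0 + 0)) + b.((0 + 0) | (0 + 0)) + a.a.(b.0 + a.0) → ··a··> t1, ··b··> t2, ··b··> t3
  t1 = a.(b.0 + a.0) → ··a··> t4
  t2 = (0 + 0) | (0 + 0) → ∅
  t3 = a.0 + (0 + 0) → ··a··> t5
  t4 = b.0 + a.0 → ··a··> t5, ··b··> t5
  t5 = 0 → ∅
Trace ⟨ab⟩ through P, begin at {s0}:
  [1] a ⇒ {s1}
  [2] b ⇒ {s4}
  — P admits the full trace.
Trace ⟨ab⟩ through Q, begin at {t0}:
  [1] a ⇒ {t1}
  [2] b ⇒ ∅ (Q stuck)

ab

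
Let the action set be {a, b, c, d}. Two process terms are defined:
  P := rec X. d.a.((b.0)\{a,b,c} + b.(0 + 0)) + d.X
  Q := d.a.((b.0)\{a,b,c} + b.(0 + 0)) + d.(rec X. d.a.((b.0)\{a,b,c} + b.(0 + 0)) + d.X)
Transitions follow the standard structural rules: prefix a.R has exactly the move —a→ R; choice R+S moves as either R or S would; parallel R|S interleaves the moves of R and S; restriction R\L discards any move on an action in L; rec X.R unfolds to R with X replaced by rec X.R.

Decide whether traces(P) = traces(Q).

P's transition system — 4 states:
  u0 = rec X. d.a.((b.0)\{a,b,c} + b.(0 + 0)) + d.X | =d=> u0, =d=> u1
  u1 = a.((b.0)\{a,b,c} + b.(0 + 0)) | =a=> u2
  u2 = (b.0)\{a,b,c} + b.(0 + 0) | =b=> u3
  u3 = 0 + 0 | ·
Q's transition system — 5 states:
  v0 = d.a.((b.0)\{a,b,c} + b.(0 + 0)) + d.(rec X. d.a.((b.0)\{a,b,c} + b.(0 + 0)) + d.X) | =d=> v1, =d=> v2
  v1 = a.((b.0)\{a,b,c} + b.(0 + 0)) | =a=> v3
  v2 = rec X. d.a.((b.0)\{a,b,c} + b.(0 + 0)) + d.X | =d=> v1, =d=> v2
  v3 = (b.0)\{a,b,c} + b.(0 + 0) | =b=> v4
  v4 = 0 + 0 | ·
Partition-refinement fixed point:
  B0 = {u0, v0, v2}
  B1 = {u1, v1}
  B2 = {u2, v3}
  B3 = {u3, v4}
u0 ∈ B0, v0 ∈ B0 → same block
Bisimilar ⇒ trace-equivalent.

trace-equivalent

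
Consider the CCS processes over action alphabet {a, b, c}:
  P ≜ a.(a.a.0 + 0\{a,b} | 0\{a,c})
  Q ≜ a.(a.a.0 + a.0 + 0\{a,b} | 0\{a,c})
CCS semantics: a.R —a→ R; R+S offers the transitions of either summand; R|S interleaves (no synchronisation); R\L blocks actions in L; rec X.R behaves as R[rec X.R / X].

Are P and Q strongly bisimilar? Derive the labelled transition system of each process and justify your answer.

not bisimilar

LTS(P): 4 reachable states
  s0 = a.(a.a.0 + 0\{a,b} | 0\{a,c}) | =a=> s1
  s1 = a.a.0 + 0\{a,b} | 0\{a,c} | =a=> s2
  s2 = a.0 | =a=> s3
  s3 = 0 | ·
LTS(Q): 4 reachable states
  t0 = a.(a.a.0 + a.0 + 0\{a,b} | 0\{a,c}) | =a=> t1
  t1 = a.a.0 + a.0 + 0\{a,b} | 0\{a,c} | =a=> t2, =a=> t3
  t2 = 0 | ·
  t3 = a.0 | =a=> t2
Bisimilarity quotient blocks:
  B0 = {s0}
  B1 = {s1}
  B2 = {s2, t3}
  B3 = {s3, t2}
  B4 = {t0}
  B5 = {t1}
s0 ∈ B0, t0 ∈ B4 → different blocks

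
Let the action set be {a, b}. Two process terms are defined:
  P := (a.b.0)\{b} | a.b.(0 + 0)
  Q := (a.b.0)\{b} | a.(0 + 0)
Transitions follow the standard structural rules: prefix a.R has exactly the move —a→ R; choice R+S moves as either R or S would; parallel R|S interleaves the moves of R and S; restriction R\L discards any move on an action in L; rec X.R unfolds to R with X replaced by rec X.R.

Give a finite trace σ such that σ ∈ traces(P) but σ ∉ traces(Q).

ab

P's transition system — 6 states:
  p0 = (a.b.0)\{b} | a.b.(0 + 0) :: --a--▸ p1, --a--▸ p2
  p1 = (a.b.0)\{b} | b.(0 + 0) :: --a--▸ p3, --b--▸ p4
  p2 = (b.0)\{b} | a.b.(0 + 0) :: --a--▸ p3
  p3 = (b.0)\{b} | b.(0 + 0) :: --b--▸ p5
  p4 = (a.b.0)\{b} | (0 + 0) :: --a--▸ p5
  p5 = (b.0)\{b} | (0 + 0) :: deadlocked
Q's transition system — 4 states:
  q0 = (a.b.0)\{b} | a.(0 + 0) :: --a--▸ q1, --a--▸ q2
  q1 = (a.b.0)\{b} | (0 + 0) :: --a--▸ q3
  q2 = (b.0)\{b} | a.(0 + 0) :: --a--▸ q3
  q3 = (b.0)\{b} | (0 + 0) :: deadlocked
Trace ⟨ab⟩ through P, begin at {p0}:
  step 1 (a): {p1, p2}
  step 2 (b): {p4}
  — P admits the full trace.
Trace ⟨ab⟩ through Q, begin at {q0}:
  step 1 (a): {q1, q2}
  step 2 (b): ∅  — Q cannot continue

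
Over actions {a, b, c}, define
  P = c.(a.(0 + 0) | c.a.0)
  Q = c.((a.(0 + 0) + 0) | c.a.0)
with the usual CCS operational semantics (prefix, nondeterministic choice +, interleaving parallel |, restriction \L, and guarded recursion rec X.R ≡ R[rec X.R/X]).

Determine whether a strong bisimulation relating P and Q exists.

P ~ Q

Reachable graph of P (7 states):
  p0 = c.(a.(0 + 0) | c.a.0) :: -c-> p1
  p1 = a.(0 + 0) | c.a.0 :: -a-> p2, -c-> p3
  p2 = (0 + 0) | c.a.0 :: -c-> p4
  p3 = a.(0 + 0) | a.0 :: -a-> p4, -a-> p5
  p4 = (0 + 0) | a.0 :: -a-> p6
  p5 = a.(0 + 0) | 0 :: -a-> p6
  p6 = (0 + 0) | 0 :: deadlocked
Reachable graph of Q (7 states):
  q0 = c.((a.(0 + 0) + 0) | c.a.0) :: -c-> q1
  q1 = (a.(0 + 0) + 0) | c.a.0 :: -a-> q2, -c-> q3
  q2 = (0 + 0) | c.a.0 :: -c-> q4
  q3 = (a.(0 + 0) + 0) | a.0 :: -a-> q4, -a-> q5
  q4 = (0 + 0) | a.0 :: -a-> q6
  q5 = (a.(0 + 0) + 0) | 0 :: -a-> q6
  q6 = (0 + 0) | 0 :: deadlocked
Coarsest stable partition (strong bisimilarity classes):
  B0 = {p0, q0}
  B1 = {p1, q1}
  B2 = {p3, q3}
  B3 = {p4, p5, q4, q5}
  B4 = {p6, q6}
  B5 = {p2, q2}
p0 ∈ B0, q0 ∈ B0 → same block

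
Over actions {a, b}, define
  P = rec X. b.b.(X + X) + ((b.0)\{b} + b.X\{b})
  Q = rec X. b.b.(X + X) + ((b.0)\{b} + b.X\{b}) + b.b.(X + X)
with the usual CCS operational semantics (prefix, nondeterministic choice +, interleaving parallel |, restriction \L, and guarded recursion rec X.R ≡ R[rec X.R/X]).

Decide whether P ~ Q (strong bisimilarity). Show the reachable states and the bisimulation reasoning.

LTS(P): 4 reachable states
  m0 = rec X. b.b.(X + X) + ((b.0)\{b} + b.X\{b}) has moves -b-> m1, -b-> m2
  m1 = (rec X. b.b.(X + X) + ((b.0)\{b} + b.X\{b}))\{b} has moves ·
  m2 = b.((rec X. b.b.(X + X) + ((b.0)\{b} + b.X\{b})) + (rec X. b.b.(X + X) + ((b.0)\{b} + b.X\{b}))) has moves -b-> m3
  m3 = (rec X. b.b.(X + X) + ((b.0)\{b} + b.X\{b})) + (rec X. b.b.(X + X) + ((b.0)\{b} + b.X\{b})) has moves -b-> m1, -b-> m2
LTS(Q): 4 reachable states
  n0 = rec X. b.b.(X + X) + ((b.0)\{b} + b.X\{b}) + b.b.(X + X) has moves -b-> n1, -b-> n2
  n1 = (rec X. b.b.(X + X) + ((b.0)\{b} + b.X\{b}) + b.b.(X + X))\{b} has moves ·
  n2 = b.((rec X. b.b.(X + X) + ((b.0)\{b} + b.X\{b}) + b.b.(X + X)) + (rec X. b.b.(X + X) + ((b.0)\{b} + b.X\{b}) + b.b.(X + X))) has moves -b-> n3
  n3 = (rec X. b.b.(X + X) + ((b.0)\{b} + b.X\{b}) + b.b.(X + X)) + (rec X. b.b.(X + X) + ((b.0)\{b} + b.X\{b}) + b.b.(X + X)) has moves -b-> n1, -b-> n2
Bisimilarity quotient blocks:
  B0 = {m0, m3, n0, n3}
  B1 = {m2, n2}
  B2 = {m1, n1}
m0 ∈ B0, n0 ∈ B0 → same block

P ~ Q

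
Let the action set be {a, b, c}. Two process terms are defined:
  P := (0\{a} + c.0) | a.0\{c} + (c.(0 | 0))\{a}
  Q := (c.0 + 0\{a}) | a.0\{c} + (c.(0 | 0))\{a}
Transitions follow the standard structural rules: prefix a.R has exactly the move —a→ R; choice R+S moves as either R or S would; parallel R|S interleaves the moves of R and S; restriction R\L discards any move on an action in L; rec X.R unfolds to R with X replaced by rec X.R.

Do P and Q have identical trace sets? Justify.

LTS(P): 5 reachable states
  s0 = (0\{a} + c.0) | a.0\{c} + (c.(0 | 0))\{a} ⊢ =a=> s1, =c=> s2, =c=> s3
  s1 = (0\{a} + c.0) | 0\{c} ⊢ =c=> s4
  s2 = (0 | 0)\{a} ⊢ ∅
  s3 = 0 | a.0\{c} ⊢ =a=> s4
  s4 = 0 | 0\{c} ⊢ ∅
LTS(Q): 5 reachable states
  t0 = (c.0 + 0\{a}) | a.0\{c} + (c.(0 | 0))\{a} ⊢ =a=> t1, =c=> t2, =c=> t3
  t1 = (c.0 + 0\{a}) | 0\{c} ⊢ =c=> t4
  t2 = (0 | 0)\{a} ⊢ ∅
  t3 = 0 | a.0\{c} ⊢ =a=> t4
  t4 = 0 | 0\{c} ⊢ ∅
Partition-refinement fixed point:
  B0 = {s0, t0}
  B1 = {s2, s4, t2, t4}
  B2 = {s3, t3}
  B3 = {s1, t1}
s0 ∈ B0, t0 ∈ B0 → same block
Bisimilar ⇒ trace-equivalent.

trace-equivalent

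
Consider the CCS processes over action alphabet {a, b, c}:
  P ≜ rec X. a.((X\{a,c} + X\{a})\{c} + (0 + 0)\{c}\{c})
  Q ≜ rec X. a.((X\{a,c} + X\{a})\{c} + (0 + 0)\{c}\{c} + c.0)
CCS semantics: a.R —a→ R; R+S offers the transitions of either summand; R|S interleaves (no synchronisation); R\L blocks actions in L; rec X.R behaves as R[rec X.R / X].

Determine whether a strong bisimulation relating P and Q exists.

LTS(P): 2 reachable states
  s0 = rec X. a.((X\{a,c} + X\{a})\{c} + (0 + 0)\{c}\{c}) | =a=> s1
  s1 = ((rec X. a.((X\{a,c} + X\{a})\{c} + (0 + 0)\{c}\{c}))\{a,c} + (rec X. a.((X\{a,c} + X\{a})\{c} + (0 + 0)\{c}\{c}))\{a})\{c} + (0 + 0)\{c}\{c} | stopped
LTS(Q): 3 reachable states
  t0 = rec X. a.((X\{a,c} + X\{a})\{c} + (0 + 0)\{c}\{c} + c.0) | =a=> t1
  t1 = ((rec X. a.((X\{a,c} + X\{a})\{c} + (0 + 0)\{c}\{c} + c.0))\{a,c} + (rec X. a.((X\{a,c} + X\{a})\{c} + (0 + 0)\{c}\{c} + c.0))\{a})\{c} + (0 + 0)\{c}\{c} + c.0 | =c=> t2
  t2 = 0 | stopped
Bisimilarity quotient blocks:
  B0 = {s0}
  B1 = {s1, t2}
  B2 = {t0}
  B3 = {t1}
s0 ∈ B0, t0 ∈ B2 → different blocks

P ≁ Q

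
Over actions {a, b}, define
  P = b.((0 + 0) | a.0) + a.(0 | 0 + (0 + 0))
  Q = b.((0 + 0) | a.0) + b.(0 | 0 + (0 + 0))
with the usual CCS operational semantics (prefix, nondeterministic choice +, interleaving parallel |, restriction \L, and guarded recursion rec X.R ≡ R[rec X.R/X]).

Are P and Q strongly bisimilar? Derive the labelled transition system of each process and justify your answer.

LTS(P): 4 reachable states
  u0 = b.((0 + 0) | a.0) + a.(0 | 0 + (0 + 0)) has moves -a-> u1, -b-> u2
  u1 = 0 | 0 + (0 + 0) has moves ·
  u2 = (0 + 0) | a.0 has moves -a-> u3
  u3 = (0 + 0) | 0 has moves ·
LTS(Q): 4 reachable states
  v0 = b.((0 + 0) | a.0) + b.(0 | 0 + (0 + 0)) has moves -b-> v1, -b-> v2
  v1 = (0 + 0) | a.0 has moves -a-> v3
  v2 = 0 | 0 + (0 + 0) has moves ·
  v3 = (0 + 0) | 0 has moves ·
Coarsest stable partition (strong bisimilarity classes):
  B0 = {u0}
  B1 = {u2, v1}
  B2 = {u1, u3, v2, v3}
  B3 = {v0}
u0 ∈ B0, v0 ∈ B3 → different blocks

P ≁ Q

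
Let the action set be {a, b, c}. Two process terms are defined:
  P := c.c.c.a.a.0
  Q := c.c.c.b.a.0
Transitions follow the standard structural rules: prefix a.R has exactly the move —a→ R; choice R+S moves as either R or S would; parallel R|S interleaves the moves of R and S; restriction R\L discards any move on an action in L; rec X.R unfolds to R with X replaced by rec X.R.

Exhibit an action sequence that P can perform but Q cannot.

ccca

Reachable graph of P (6 states):
  p0 = c.c.c.a.a.0 → --c--▸ p1
  p1 = c.c.a.a.0 → --c--▸ p2
  p2 = c.a.a.0 → --c--▸ p3
  p3 = a.a.0 → --a--▸ p4
  p4 = a.0 → --a--▸ p5
  p5 = 0 → deadlocked
Reachable graph of Q (6 states):
  q0 = c.c.c.b.a.0 → --c--▸ q1
  q1 = c.c.b.a.0 → --c--▸ q2
  q2 = c.b.a.0 → --c--▸ q3
  q3 = b.a.0 → --b--▸ q4
  q4 = a.0 → --a--▸ q5
  q5 = 0 → deadlocked
Run σ = ⟨ccca⟩ on P: start {p0}
  after c @ step 1: {p1}
  after c @ step 2: {p2}
  after c @ step 3: {p3}
  after a @ step 4: {p4}
  P completes σ.
Run σ = ⟨ccca⟩ on Q: start {q0}
  after c @ step 1: {q1}
  after c @ step 2: {q2}
  after c @ step 3: {q3}
  after a @ step 4: ∅ (Q stuck)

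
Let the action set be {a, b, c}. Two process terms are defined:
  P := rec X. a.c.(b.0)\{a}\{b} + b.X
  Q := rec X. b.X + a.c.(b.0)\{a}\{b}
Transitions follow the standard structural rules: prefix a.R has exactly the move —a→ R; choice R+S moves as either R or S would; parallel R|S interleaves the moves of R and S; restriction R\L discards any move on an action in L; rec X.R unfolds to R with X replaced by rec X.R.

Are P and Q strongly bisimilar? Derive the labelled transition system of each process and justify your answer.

LTS(P): 3 reachable states
  m0 = rec X. a.c.(b.0)\{a}\{b} + b.X ⊢ --a--▸ m1, --b--▸ m0
  m1 = c.(b.0)\{a}\{b} ⊢ --c--▸ m2
  m2 = (b.0)\{a}\{b} ⊢ (no moves)
LTS(Q): 3 reachable states
  n0 = rec X. b.X + a.c.(b.0)\{a}\{b} ⊢ --a--▸ n1, --b--▸ n0
  n1 = c.(b.0)\{a}\{b} ⊢ --c--▸ n2
  n2 = (b.0)\{a}\{b} ⊢ (no moves)
Bisimilarity quotient blocks:
  B0 = {m0, n0}
  B1 = {m1, n1}
  B2 = {m2, n2}
m0 ∈ B0, n0 ∈ B0 → same block

YES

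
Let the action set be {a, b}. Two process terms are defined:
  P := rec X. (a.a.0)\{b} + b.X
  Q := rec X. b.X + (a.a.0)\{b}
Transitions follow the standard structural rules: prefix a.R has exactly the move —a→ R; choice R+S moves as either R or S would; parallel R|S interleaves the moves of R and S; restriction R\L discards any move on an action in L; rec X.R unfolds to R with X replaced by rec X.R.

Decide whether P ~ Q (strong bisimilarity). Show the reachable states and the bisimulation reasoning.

Reachable graph of P (3 states):
  m0 = rec X. (a.a.0)\{b} + b.X ⊢ --a--▸ m1, --b--▸ m0
  m1 = (a.0)\{b} ⊢ --a--▸ m2
  m2 = 0\{b} ⊢ (no moves)
Reachable graph of Q (3 states):
  n0 = rec X. b.X + (a.a.0)\{b} ⊢ --a--▸ n1, --b--▸ n0
  n1 = (a.0)\{b} ⊢ --a--▸ n2
  n2 = 0\{b} ⊢ (no moves)
Bisimilarity quotient blocks:
  B0 = {m0, n0}
  B1 = {m1, n1}
  B2 = {m2, n2}
m0 ∈ B0, n0 ∈ B0 → same block

YES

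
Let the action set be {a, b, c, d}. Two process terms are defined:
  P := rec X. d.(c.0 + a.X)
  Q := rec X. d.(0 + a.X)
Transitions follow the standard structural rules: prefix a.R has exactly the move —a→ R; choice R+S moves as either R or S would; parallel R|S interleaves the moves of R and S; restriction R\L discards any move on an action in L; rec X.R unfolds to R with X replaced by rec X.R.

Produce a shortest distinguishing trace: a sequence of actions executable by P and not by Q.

Reachable graph of P (3 states):
  p0 = rec X. d.(c.0 + a.X) | —d→ p1
  p1 = c.0 + a.(rec X. d.(c.0 + a.X)) | —a→ p0, —c→ p2
  p2 = 0 | deadlocked
Reachable graph of Q (2 states):
  q0 = rec X. d.(0 + a.X) | —d→ q1
  q1 = 0 + a.(rec X. d.(0 + a.X)) | —a→ q0
Trace ⟨dc⟩ through P, begin at {p0}:
  [1] d ⇒ {p1}
  [2] c ⇒ {p2}
  — P admits the full trace.
Trace ⟨dc⟩ through Q, begin at {q0}:
  [1] d ⇒ {q1}
  [2] c ⇒ ∅ (Q stuck)

dc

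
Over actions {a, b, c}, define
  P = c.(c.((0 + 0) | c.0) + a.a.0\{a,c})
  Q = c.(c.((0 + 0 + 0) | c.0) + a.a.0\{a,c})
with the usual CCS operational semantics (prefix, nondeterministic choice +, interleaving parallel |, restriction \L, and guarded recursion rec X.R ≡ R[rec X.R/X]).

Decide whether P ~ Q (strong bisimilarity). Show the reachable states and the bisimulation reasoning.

P ~ Q

LTS(P): 6 reachable states
  u0 = c.(c.((0 + 0) | c.0) + a.a.0\{a,c}) ⊢ --c--▸ u1
  u1 = c.((0 + 0) | c.0) + a.a.0\{a,c} ⊢ --a--▸ u2, --c--▸ u3
  u2 = a.0\{a,c} ⊢ --a--▸ u4
  u3 = (0 + 0) | c.0 ⊢ --c--▸ u5
  u4 = 0\{a,c} ⊢ ·
  u5 = (0 + 0) | 0 ⊢ ·
LTS(Q): 6 reachable states
  v0 = c.(c.((0 + 0 + 0) | c.0) + a.a.0\{a,c}) ⊢ --c--▸ v1
  v1 = c.((0 + 0 + 0) | c.0) + a.a.0\{a,c} ⊢ --a--▸ v2, --c--▸ v3
  v2 = a.0\{a,c} ⊢ --a--▸ v4
  v3 = (0 + 0 + 0) | c.0 ⊢ --c--▸ v5
  v4 = 0\{a,c} ⊢ ·
  v5 = (0 + 0 + 0) | 0 ⊢ ·
Partition-refinement fixed point:
  B0 = {u0, v0}
  B1 = {u1, v1}
  B2 = {u2, v2}
  B3 = {u4, u5, v4, v5}
  B4 = {u3, v3}
u0 ∈ B0, v0 ∈ B0 → same block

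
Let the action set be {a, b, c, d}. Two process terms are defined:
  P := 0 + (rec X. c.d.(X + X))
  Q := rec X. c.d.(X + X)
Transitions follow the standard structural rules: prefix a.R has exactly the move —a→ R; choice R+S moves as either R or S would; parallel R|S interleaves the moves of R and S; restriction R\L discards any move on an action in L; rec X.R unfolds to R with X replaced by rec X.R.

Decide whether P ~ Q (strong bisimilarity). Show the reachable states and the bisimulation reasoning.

Reachable graph of P (3 states):
  p0 = 0 + (rec X. c.d.(X + X)) → —c→ p1
  p1 = d.((rec X. c.d.(X + X)) + (rec X. c.d.(X + X))) → —d→ p2
  p2 = (rec X. c.d.(X + X)) + (rec X. c.d.(X + X)) → —c→ p1
Reachable graph of Q (3 states):
  q0 = rec X. c.d.(X + X) → —c→ q1
  q1 = d.((rec X. c.d.(X + X)) + (rec X. c.d.(X + X))) → —d→ q2
  q2 = (rec X. c.d.(X + X)) + (rec X. c.d.(X + X)) → —c→ q1
Bisimilarity quotient blocks:
  B0 = {p0, p2, q0, q2}
  B1 = {p1, q1}
p0 ∈ B0, q0 ∈ B0 → same block

bisimilar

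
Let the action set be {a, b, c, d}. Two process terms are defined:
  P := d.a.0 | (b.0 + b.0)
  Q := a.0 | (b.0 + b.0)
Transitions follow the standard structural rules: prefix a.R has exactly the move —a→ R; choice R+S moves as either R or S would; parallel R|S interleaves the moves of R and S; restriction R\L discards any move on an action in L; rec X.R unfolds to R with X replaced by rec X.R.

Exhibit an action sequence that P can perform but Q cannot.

P's transition system — 6 states:
  s0 = d.a.0 | (b.0 + b.0) ⊢ -b-> s1, -d-> s2
  s1 = d.a.0 | 0 ⊢ -d-> s3
  s2 = a.0 | (b.0 + b.0) ⊢ -a-> s4, -b-> s3
  s3 = a.0 | 0 ⊢ -a-> s5
  s4 = 0 | (b.0 + b.0) ⊢ -b-> s5
  s5 = 0 | 0 ⊢ (no moves)
Q's transition system — 4 states:
  t0 = a.0 | (b.0 + b.0) ⊢ -a-> t1, -b-> t2
  t1 = 0 | (b.0 + b.0) ⊢ -b-> t3
  t2 = a.0 | 0 ⊢ -a-> t3
  t3 = 0 | 0 ⊢ (no moves)
Executing d from P (initial set {s0}):
  [1] d ⇒ {s2}
  — P admits the full trace.
Executing d from Q (initial set {t0}):
  [1] d ⇒ ∅ (Q stuck)

d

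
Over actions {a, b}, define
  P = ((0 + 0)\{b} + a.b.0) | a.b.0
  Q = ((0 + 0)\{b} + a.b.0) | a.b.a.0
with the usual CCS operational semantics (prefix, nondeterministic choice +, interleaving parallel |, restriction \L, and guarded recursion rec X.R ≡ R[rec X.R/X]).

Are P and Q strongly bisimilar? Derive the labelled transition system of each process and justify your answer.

P's transition system — 9 states:
  m0 = ((0 + 0)\{b} + a.b.0) | a.b.0 has moves —a→ m1, —a→ m2
  m1 = ((0 + 0)\{b} + a.b.0) | b.0 has moves —a→ m3, —b→ m4
  m2 = b.0 | a.b.0 has moves —a→ m3, —b→ m5
  m3 = b.0 | b.0 has moves —b→ m6, —b→ m7
  m4 = ((0 + 0)\{b} + a.b.0) | 0 has moves —a→ m7
  m5 = 0 | a.b.0 has moves —a→ m6
  m6 = 0 | b.0 has moves —b→ m8
  m7 = b.0 | 0 has moves —b→ m8
  m8 = 0 | 0 has moves ∅
Q's transition system — 12 states:
  n0 = ((0 + 0)\{b} + a.b.0) | a.b.a.0 has moves —a→ n1, —a→ n2
  n1 = ((0 + 0)\{b} + a.b.0) | b.a.0 has moves —a→ n3, —b→ n4
  n2 = b.0 | a.b.a.0 has moves —a→ n3, —b→ n5
  n3 = b.0 | b.a.0 has moves —b→ n6, —b→ n7
  n4 = ((0 + 0)\{b} + a.b.0) | a.0 has moves —a→ n7, —a→ n8
  n5 = 0 | a.b.a.0 has moves —a→ n6
  n6 = 0 | b.a.0 has moves —b→ n9
  n7 = b.0 | a.0 has moves —a→ n10, —b→ n9
  n8 = ((0 + 0)\{b} + a.b.0) | 0 has moves —a→ n10
  n9 = 0 | a.0 has moves —a→ n11
  n10 = b.0 | 0 has moves —b→ n11
  n11 = 0 | 0 has moves ∅
Partition-refinement fixed point:
  B0 = {m0}
  B1 = {m1, m2}
  B2 = {m3}
  B3 = {m6, m7, n10}
  B4 = {m8, n11}
  B5 = {m4, m5, n8}
  B6 = {n0}
  B7 = {n2}
  B8 = {n5}
  B9 = {n6}
  B10 = {n9}
  B11 = {n3}
  B12 = {n7}
  B13 = {n1}
  B14 = {n4}
m0 ∈ B0, n0 ∈ B6 → different blocks

not bisimilar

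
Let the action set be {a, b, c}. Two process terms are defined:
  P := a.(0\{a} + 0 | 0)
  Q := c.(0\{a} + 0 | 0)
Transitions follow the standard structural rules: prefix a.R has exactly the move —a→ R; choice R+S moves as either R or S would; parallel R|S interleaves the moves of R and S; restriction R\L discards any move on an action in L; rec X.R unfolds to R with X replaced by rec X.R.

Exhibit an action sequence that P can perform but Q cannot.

LTS(P): 2 reachable states
  p0 = a.(0\{a} + 0 | 0) | =a=> p1
  p1 = 0\{a} + 0 | 0 | stopped
LTS(Q): 2 reachable states
  q0 = c.(0\{a} + 0 | 0) | =c=> q1
  q1 = 0\{a} + 0 | 0 | stopped
Run σ = ⟨a⟩ on P: start {p0}
  step 1 (a): {p1}
  — P admits the full trace.
Run σ = ⟨a⟩ on Q: start {q0}
  step 1 (a): ∅  — Q cannot continue

a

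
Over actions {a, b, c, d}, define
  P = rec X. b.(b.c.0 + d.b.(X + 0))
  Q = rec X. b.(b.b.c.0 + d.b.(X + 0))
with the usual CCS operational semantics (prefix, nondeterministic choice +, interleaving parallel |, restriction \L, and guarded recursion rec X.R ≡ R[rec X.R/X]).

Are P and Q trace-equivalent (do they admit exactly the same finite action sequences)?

LTS(P): 6 reachable states
  u0 = rec X. b.(b.c.0 + d.b.(X + 0)) has moves ··b··> u1
  u1 = b.c.0 + d.b.((rec X. b.(b.c.0 + d.b.(X + 0))) + 0) has moves ··b··> u2, ··d··> u3
  u2 = c.0 has moves ··c··> u4
  u3 = b.((rec X. b.(b.c.0 + d.b.(X + 0))) + 0) has moves ··b··> u5
  u4 = 0 has moves (no moves)
  u5 = (rec X. b.(b.c.0 + d.b.(X + 0))) + 0 has moves ··b··> u1
LTS(Q): 7 reachable states
  v0 = rec X. b.(b.b.c.0 + d.b.(X + 0)) has moves ··b··> v1
  v1 = b.b.c.0 + d.b.((rec X. b.(b.b.c.0 + d.b.(X + 0))) + 0) has moves ··b··> v2, ··d··> v3
  v2 = b.c.0 has moves ··b··> v4
  v3 = b.((rec X. b.(b.b.c.0 + d.b.(X + 0))) + 0) has moves ··b··> v5
  v4 = c.0 has moves ··c··> v6
  v5 = (rec X. b.(b.b.c.0 + d.b.(X + 0))) + 0 has moves ··b··> v1
  v6 = 0 has moves (no moves)
Run σ = ⟨bbc⟩ on P: start {u0}
  step 1 (b): {u1}
  step 2 (b): {u2}
  step 3 (c): {u4}
  P completes σ.
Run σ = ⟨bbc⟩ on Q: start {v0}
  step 1 (b): {v1}
  step 2 (b): {v2}
  step 3 (c): ∅ (Q stuck)

traces(P) ≠ traces(Q) — witness ⟨bbc⟩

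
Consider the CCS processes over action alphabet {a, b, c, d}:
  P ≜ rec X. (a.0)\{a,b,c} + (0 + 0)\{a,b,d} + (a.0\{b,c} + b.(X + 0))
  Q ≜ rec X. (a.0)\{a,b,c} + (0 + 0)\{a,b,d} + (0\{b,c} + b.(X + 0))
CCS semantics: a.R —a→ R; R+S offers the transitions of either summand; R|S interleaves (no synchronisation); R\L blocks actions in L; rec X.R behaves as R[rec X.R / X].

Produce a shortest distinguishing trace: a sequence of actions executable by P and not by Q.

P's transition system — 3 states:
  p0 = rec X. (a.0)\{a,b,c} + (0 + 0)\{a,b,d} + (a.0\{b,c} + b.(X + 0)) has moves =a=> p1, =b=> p2
  p1 = 0\{b,c} has moves (no moves)
  p2 = (rec X. (a.0)\{a,b,c} + (0 + 0)\{a,b,d} + (a.0\{b,c} + b.(X + 0))) + 0 has moves =a=> p1, =b=> p2
Q's transition system — 2 states:
  q0 = rec X. (a.0)\{a,b,c} + (0 + 0)\{a,b,d} + (0\{b,c} + b.(X + 0)) has moves =b=> q1
  q1 = (rec X. (a.0)\{a,b,c} + (0 + 0)\{a,b,d} + (0\{b,c} + b.(X + 0))) + 0 has moves =b=> q1
Executing a from P (initial set {p0}):
  step 1 (a): {p1}
  P completes σ.
Executing a from Q (initial set {q0}):
  step 1 (a): no successor for Q

a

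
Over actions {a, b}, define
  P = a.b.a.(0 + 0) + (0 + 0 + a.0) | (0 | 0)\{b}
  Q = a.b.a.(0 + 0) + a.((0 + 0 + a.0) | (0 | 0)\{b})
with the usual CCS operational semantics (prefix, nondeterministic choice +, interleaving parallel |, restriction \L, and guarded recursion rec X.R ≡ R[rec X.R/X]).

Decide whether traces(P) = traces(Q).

P's transition system — 5 states:
  u0 = a.b.a.(0 + 0) + (0 + 0 + a.0) | (0 | 0)\{b} → —a→ u1, —a→ u2
  u1 = 0 | (0 | 0)\{b} → deadlocked
  u2 = b.a.(0 + 0) → —b→ u3
  u3 = a.(0 + 0) → —a→ u4
  u4 = 0 + 0 → deadlocked
Q's transition system — 6 states:
  v0 = a.b.a.(0 + 0) + a.((0 + 0 + a.0) | (0 | 0)\{b}) → —a→ v1, —a→ v2
  v1 = (0 + 0 + a.0) | (0 | 0)\{b} → —a→ v3
  v2 = b.a.(0 + 0) → —b→ v4
  v3 = 0 | (0 | 0)\{b} → deadlocked
  v4 = a.(0 + 0) → —a→ v5
  v5 = 0 + 0 → deadlocked
Executing aa from Q (initial set {v0}):
  step 1 (a): {v1, v2}
  step 2 (a): {v3}
  — Q admits the full trace.
Executing aa from P (initial set {u0}):
  step 1 (a): {u1, u2}
  step 2 (a): ∅  — P cannot continue

traces(P) ≠ traces(Q) — witness ⟨aa⟩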